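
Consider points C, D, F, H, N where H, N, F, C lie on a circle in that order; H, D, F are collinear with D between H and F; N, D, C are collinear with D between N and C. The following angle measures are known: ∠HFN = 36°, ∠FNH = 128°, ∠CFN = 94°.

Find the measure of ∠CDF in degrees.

1. ∠HCN = 36°  [same arc HN]
2. ∠FHN = 16°  [△HNF]
3. ∠CHN = 86°  [cyclic HNFC, opposite ∠H+∠F]
4. ∠CNH = 58°  [△HNC]
5. ∠FCN = 16°  [same arc NF]
6. ∠CFH = 58°  [same arc HC]
7. ∠CDF = 106°  [△FDC]

∠CDF = 106°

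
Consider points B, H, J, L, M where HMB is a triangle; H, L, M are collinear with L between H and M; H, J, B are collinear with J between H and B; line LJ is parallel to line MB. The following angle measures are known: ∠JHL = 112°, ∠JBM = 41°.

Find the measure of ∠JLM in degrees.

1. ∠BHM = 112°  [L on HM, J on HB]
2. ∠HBM = 41°  [J on ray BH]
3. ∠BMH = 27°  [△HMB]
4. ∠HLJ = 27°  [LJ∥MB, corresponding at L]
5. ∠JLM = 153°  [linear pair at L on HM]

∠JLM = 153°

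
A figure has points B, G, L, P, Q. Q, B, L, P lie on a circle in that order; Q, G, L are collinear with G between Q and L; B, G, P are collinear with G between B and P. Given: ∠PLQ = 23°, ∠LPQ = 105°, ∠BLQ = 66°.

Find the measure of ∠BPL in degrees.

∠BPL = 39°

1. ∠LBQ = 75°  [cyclic QBLP, opposite ∠B+∠P]
2. ∠BQL = 39°  [△QBL]
3. ∠BPL = 39°  [same arc BL]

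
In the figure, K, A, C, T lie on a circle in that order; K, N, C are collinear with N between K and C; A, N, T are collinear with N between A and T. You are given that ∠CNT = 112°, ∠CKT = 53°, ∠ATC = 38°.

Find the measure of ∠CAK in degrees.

1. ∠KCT = 30°  [△CNT]
2. ∠CTK = 97°  [△KCT]
3. ∠CAK = 83°  [cyclic KACT, opposite ∠A+∠T]

∠CAK = 83°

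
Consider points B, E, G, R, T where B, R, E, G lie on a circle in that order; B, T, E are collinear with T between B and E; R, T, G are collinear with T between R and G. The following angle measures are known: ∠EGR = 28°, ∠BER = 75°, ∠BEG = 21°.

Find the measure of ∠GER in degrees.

1. ∠BGR = 75°  [same arc BR]
2. ∠BRG = 21°  [same arc BG]
3. ∠GBR = 84°  [△BRG]
4. ∠GER = 96°  [cyclic BREG, opposite ∠B+∠E]

∠GER = 96°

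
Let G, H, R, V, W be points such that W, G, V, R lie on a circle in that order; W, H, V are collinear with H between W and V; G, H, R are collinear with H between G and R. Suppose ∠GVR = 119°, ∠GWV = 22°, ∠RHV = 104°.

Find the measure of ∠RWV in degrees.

1. ∠GRV = 22°  [same arc GV]
2. ∠RGV = 39°  [△GVR]
3. ∠RWV = 39°  [same arc VR]

∠RWV = 39°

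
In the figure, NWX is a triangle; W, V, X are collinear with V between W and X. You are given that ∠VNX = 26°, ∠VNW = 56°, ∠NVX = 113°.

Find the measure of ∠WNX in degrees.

∠WNX = 82°

1. ∠NXV = 41°  [△NVX]
2. ∠NVW = 67°  [linear pair at V on WX]
3. ∠NXW = 41°  [V on ray XW]
4. ∠NWV = 57°  [△NWV]
5. ∠NWX = 57°  [V on ray WX]
6. ∠WNX = 82°  [△NWX]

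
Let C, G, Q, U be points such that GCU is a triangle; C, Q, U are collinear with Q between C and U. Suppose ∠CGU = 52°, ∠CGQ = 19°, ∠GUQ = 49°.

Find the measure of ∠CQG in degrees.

∠CQG = 82°

1. ∠CUG = 49°  [Q on ray UC]
2. ∠GCU = 79°  [△GCU]
3. ∠GCQ = 79°  [Q on ray CU]
4. ∠CQG = 82°  [△GCQ]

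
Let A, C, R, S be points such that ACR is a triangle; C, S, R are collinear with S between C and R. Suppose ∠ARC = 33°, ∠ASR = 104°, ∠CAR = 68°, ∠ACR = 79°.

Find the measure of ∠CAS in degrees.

∠CAS = 25°

1. ∠ASC = 76°  [linear pair at S on CR]
2. ∠ACS = 79°  [S on ray CR]
3. ∠CAS = 25°  [△ACS]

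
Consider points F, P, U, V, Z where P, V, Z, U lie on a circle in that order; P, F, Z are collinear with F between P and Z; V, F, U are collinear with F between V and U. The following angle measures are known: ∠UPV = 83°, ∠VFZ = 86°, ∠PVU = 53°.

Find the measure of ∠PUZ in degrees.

∠PUZ = 77°

1. ∠PUV = 44°  [△PVU]
2. ∠PFU = 86°  [vertical angles at F]
3. ∠PZU = 53°  [same arc PU]
4. ∠UPZ = 50°  [△PFU]
5. ∠PUZ = 77°  [△PZU]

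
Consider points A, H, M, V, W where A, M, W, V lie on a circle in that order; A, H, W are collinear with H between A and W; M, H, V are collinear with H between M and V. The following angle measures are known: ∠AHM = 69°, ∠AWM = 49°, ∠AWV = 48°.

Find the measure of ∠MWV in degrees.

∠MWV = 97°

1. ∠VHW = 69°  [vertical angles at H]
2. ∠MHW = 111°  [linear pair at H on AW]
3. ∠VMW = 20°  [△MHW]
4. ∠MVW = 63°  [△WHV]
5. ∠MWV = 97°  [△MWV]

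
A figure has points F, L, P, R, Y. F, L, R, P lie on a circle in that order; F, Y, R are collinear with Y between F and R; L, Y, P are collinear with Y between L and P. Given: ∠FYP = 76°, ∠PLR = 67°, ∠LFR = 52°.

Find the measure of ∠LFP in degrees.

∠LFP = 119°

1. ∠LYR = 76°  [vertical angles at Y]
2. ∠PFR = 67°  [same arc RP]
3. ∠FYL = 104°  [linear pair at Y on FR]
4. ∠FPL = 37°  [△FYP]
5. ∠FLP = 24°  [△FYL]
6. ∠LFP = 119°  [△FLP]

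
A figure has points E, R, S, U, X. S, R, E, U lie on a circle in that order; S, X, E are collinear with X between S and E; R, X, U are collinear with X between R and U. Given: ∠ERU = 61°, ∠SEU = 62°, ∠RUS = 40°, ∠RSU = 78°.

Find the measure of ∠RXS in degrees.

1. ∠ESU = 61°  [same arc EU]
2. ∠SRU = 62°  [same arc SU]
3. ∠EUS = 57°  [△SEU]
4. ∠RES = 40°  [same arc SR]
5. ∠ERS = 123°  [cyclic SREU, opposite ∠R+∠U]
6. ∠ESR = 17°  [△SRE]
7. ∠RXS = 101°  [△SXR]

∠RXS = 101°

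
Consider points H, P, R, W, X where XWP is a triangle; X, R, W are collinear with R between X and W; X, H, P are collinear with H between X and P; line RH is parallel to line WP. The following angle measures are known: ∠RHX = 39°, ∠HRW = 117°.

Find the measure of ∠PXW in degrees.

∠PXW = 78°

1. ∠HRX = 63°  [linear pair at R on XW]
2. ∠HXR = 78°  [△XRH]
3. ∠PXW = 78°  [R on XW, H on XP]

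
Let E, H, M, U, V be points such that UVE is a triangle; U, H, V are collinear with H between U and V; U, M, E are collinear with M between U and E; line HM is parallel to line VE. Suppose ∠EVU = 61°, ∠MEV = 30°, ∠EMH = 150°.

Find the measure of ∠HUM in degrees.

∠HUM = 89°

1. ∠MHU = 61°  [HM∥VE, corresponding at H]
2. ∠HMU = 30°  [linear pair at M on UE]
3. ∠HUM = 89°  [△UHM]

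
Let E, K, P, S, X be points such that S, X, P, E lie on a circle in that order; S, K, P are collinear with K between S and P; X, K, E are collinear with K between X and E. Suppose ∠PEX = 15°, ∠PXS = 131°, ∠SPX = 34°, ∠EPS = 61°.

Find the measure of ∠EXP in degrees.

∠EXP = 70°

1. ∠PES = 49°  [cyclic SXPE, opposite ∠X+∠E]
2. ∠ESP = 70°  [△SPE]
3. ∠EXP = 70°  [same arc PE]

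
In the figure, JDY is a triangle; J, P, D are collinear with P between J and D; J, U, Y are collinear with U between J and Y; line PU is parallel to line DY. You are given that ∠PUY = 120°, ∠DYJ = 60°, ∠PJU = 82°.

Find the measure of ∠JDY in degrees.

∠JDY = 38°

1. ∠JUP = 60°  [linear pair at U on JY]
2. ∠JPU = 38°  [△JPU]
3. ∠JDY = 38°  [PU∥DY, corresponding at P]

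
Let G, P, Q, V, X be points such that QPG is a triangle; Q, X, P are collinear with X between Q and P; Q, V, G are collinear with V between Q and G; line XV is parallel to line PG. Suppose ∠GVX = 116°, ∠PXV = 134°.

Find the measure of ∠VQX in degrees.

1. ∠QVX = 64°  [linear pair at V on QG]
2. ∠QXV = 46°  [linear pair at X on QP]
3. ∠VQX = 70°  [△QXV]

∠VQX = 70°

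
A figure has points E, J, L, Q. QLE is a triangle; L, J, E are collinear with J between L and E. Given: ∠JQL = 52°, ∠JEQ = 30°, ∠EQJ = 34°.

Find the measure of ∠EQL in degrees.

∠EQL = 86°

1. ∠EJQ = 116°  [△QJE]
2. ∠LEQ = 30°  [J on ray EL]
3. ∠LJQ = 64°  [linear pair at J on LE]
4. ∠JLQ = 64°  [△QLJ]
5. ∠ELQ = 64°  [J on ray LE]
6. ∠EQL = 86°  [△QLE]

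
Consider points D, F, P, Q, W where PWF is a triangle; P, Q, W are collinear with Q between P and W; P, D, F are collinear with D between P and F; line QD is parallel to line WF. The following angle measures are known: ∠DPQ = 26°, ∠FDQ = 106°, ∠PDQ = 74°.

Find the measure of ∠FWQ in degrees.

1. ∠DQP = 80°  [△PQD]
2. ∠DQW = 100°  [linear pair at Q on PW]
3. ∠FWQ = 80°  [QD∥WF, co-interior at W–Q]

∠FWQ = 80°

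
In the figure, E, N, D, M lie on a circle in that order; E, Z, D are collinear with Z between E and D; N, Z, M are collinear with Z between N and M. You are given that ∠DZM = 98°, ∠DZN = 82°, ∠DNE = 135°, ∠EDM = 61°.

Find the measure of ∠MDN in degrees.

∠MDN = 85°

1. ∠EZM = 82°  [linear pair at Z on ED]
2. ∠DME = 45°  [cyclic ENDM, opposite ∠N+∠M]
3. ∠ENM = 61°  [same arc EM]
4. ∠DEM = 74°  [△EDM]
5. ∠EMN = 24°  [△EZM]
6. ∠MEN = 95°  [△ENM]
7. ∠MDN = 85°  [cyclic ENDM, opposite ∠E+∠D]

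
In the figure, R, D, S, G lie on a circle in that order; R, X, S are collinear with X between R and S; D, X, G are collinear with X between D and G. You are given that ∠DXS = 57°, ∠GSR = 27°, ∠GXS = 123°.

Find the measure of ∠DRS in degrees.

∠DRS = 30°

1. ∠DXR = 123°  [linear pair at X on RS]
2. ∠GDR = 27°  [same arc RG]
3. ∠DRS = 30°  [△RXD]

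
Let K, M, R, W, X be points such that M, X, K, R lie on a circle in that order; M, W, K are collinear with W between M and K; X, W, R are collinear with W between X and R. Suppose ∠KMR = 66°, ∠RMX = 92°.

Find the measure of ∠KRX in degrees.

1. ∠KXR = 66°  [same arc KR]
2. ∠RKX = 88°  [cyclic MXKR, opposite ∠M+∠K]
3. ∠KRX = 26°  [△XKR]

∠KRX = 26°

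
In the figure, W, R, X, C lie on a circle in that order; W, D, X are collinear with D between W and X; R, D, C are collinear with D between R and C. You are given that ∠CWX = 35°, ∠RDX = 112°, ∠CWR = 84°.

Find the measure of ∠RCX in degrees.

1. ∠CRX = 35°  [same arc XC]
2. ∠CXR = 96°  [cyclic WRXC, opposite ∠W+∠X]
3. ∠RCX = 49°  [△RXC]

∠RCX = 49°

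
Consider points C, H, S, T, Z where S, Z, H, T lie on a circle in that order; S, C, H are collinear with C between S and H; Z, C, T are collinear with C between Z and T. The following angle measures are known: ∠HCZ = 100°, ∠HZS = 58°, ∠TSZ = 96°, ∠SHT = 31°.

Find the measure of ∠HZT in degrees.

∠HZT = 27°

1. ∠HTS = 122°  [cyclic SZHT, opposite ∠Z+∠T]
2. ∠HST = 27°  [△SHT]
3. ∠HZT = 27°  [same arc HT]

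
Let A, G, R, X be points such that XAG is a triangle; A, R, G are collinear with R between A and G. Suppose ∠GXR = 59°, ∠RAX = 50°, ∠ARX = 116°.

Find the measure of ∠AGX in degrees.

∠AGX = 57°

1. ∠GRX = 64°  [linear pair at R on AG]
2. ∠RGX = 57°  [△XRG]
3. ∠AGX = 57°  [R on ray GA]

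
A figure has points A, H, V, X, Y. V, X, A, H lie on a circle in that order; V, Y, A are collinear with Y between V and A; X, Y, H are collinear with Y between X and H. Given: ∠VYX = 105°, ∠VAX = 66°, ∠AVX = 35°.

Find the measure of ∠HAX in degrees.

1. ∠AYX = 75°  [linear pair at Y on VA]
2. ∠AXH = 39°  [△XYA]
3. ∠AHX = 35°  [same arc XA]
4. ∠HAX = 106°  [△XAH]

∠HAX = 106°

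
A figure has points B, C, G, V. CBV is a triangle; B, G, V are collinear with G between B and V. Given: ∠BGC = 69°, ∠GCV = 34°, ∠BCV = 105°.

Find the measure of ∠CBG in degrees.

∠CBG = 40°

1. ∠CGV = 111°  [linear pair at G on BV]
2. ∠CVG = 35°  [△CGV]
3. ∠BVC = 35°  [G on ray VB]
4. ∠CBV = 40°  [△CBV]
5. ∠CBG = 40°  [G on ray BV]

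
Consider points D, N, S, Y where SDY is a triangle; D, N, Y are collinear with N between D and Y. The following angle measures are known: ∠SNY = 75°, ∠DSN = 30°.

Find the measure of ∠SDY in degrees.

1. ∠DNS = 105°  [linear pair at N on DY]
2. ∠NDS = 45°  [△SDN]
3. ∠SDY = 45°  [N on ray DY]

∠SDY = 45°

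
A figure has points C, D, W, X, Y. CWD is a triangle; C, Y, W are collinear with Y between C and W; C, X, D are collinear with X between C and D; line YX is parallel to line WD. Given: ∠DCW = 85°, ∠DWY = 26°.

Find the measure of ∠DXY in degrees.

∠DXY = 111°

1. ∠CWD = 26°  [Y on ray WC]
2. ∠CDW = 69°  [△CWD]
3. ∠CXY = 69°  [YX∥WD, corresponding at X]
4. ∠DXY = 111°  [linear pair at X on CD]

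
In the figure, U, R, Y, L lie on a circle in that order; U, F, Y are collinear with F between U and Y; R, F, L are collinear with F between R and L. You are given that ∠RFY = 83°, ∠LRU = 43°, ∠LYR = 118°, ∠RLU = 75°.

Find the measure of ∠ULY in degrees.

1. ∠LFU = 83°  [vertical angles at F]
2. ∠LYU = 43°  [same arc UL]
3. ∠LUY = 22°  [△UFL]
4. ∠ULY = 115°  [△UYL]

∠ULY = 115°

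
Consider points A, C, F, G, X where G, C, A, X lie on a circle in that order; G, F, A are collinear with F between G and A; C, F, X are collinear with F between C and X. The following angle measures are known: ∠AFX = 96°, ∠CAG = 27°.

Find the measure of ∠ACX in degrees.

∠ACX = 69°

1. ∠CFG = 96°  [vertical angles at F]
2. ∠AFC = 84°  [linear pair at F on GA]
3. ∠ACX = 69°  [△CFA]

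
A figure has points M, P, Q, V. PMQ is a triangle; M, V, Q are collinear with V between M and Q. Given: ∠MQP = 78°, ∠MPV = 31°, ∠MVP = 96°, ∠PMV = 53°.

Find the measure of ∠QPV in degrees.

∠QPV = 18°

1. ∠PQV = 78°  [V on ray QM]
2. ∠PVQ = 84°  [linear pair at V on MQ]
3. ∠QPV = 18°  [△PVQ]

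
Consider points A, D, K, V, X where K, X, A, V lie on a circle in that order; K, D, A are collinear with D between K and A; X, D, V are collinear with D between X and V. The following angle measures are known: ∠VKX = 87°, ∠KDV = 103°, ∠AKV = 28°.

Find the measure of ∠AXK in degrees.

∠AXK = 72°

1. ∠VAX = 93°  [cyclic KXAV, opposite ∠K+∠A]
2. ∠ADX = 103°  [vertical angles at D]
3. ∠AXV = 28°  [same arc AV]
4. ∠AVX = 59°  [△XAV]
5. ∠KAX = 49°  [△XDA]
6. ∠AKX = 59°  [same arc XA]
7. ∠AXK = 72°  [△KXA]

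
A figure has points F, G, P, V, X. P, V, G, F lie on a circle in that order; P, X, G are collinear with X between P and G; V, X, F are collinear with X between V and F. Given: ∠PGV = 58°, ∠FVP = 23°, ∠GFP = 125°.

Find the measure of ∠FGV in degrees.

1. ∠PFV = 58°  [same arc PV]
2. ∠FPV = 99°  [△PVF]
3. ∠FGV = 81°  [cyclic PVGF, opposite ∠P+∠G]

∠FGV = 81°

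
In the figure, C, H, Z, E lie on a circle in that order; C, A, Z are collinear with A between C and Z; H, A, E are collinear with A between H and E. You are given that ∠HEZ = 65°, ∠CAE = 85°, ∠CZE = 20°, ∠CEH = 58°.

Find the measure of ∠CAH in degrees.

1. ∠HCZ = 65°  [same arc HZ]
2. ∠CHE = 20°  [same arc CE]
3. ∠CAH = 95°  [△CAH]

∠CAH = 95°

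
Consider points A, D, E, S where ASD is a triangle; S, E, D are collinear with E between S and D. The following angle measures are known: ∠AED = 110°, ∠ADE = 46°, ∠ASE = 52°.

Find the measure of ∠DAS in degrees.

1. ∠ADS = 46°  [E on ray DS]
2. ∠ASD = 52°  [E on ray SD]
3. ∠DAS = 82°  [△ASD]

∠DAS = 82°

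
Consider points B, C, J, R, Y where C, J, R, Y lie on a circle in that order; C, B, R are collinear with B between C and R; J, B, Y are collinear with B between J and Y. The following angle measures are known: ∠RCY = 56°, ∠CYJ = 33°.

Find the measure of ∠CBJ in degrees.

1. ∠RJY = 56°  [same arc RY]
2. ∠CRJ = 33°  [same arc CJ]
3. ∠JBR = 91°  [△JBR]
4. ∠CBJ = 89°  [linear pair at B on CR]

∠CBJ = 89°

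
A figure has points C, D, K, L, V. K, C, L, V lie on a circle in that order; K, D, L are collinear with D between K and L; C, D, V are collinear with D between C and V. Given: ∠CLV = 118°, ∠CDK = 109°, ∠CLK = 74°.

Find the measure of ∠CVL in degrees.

1. ∠CDL = 71°  [linear pair at D on KL]
2. ∠LCV = 35°  [△CDL]
3. ∠CVL = 27°  [△CLV]

∠CVL = 27°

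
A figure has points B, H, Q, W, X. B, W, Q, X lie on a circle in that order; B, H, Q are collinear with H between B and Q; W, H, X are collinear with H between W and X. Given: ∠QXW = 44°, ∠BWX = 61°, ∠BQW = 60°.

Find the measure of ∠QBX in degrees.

∠QBX = 15°

1. ∠QBW = 44°  [same arc WQ]
2. ∠BQX = 61°  [same arc BX]
3. ∠BWQ = 76°  [△BWQ]
4. ∠BXQ = 104°  [cyclic BWQX, opposite ∠W+∠X]
5. ∠QBX = 15°  [△BQX]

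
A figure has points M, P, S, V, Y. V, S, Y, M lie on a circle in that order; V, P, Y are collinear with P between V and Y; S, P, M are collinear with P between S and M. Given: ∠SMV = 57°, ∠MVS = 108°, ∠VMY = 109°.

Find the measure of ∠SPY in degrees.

∠SPY = 67°

1. ∠SYV = 57°  [same arc VS]
2. ∠MSV = 15°  [△VSM]
3. ∠VSY = 71°  [cyclic VSYM, opposite ∠S+∠M]
4. ∠SVY = 52°  [△VSY]
5. ∠SPV = 113°  [△VPS]
6. ∠SPY = 67°  [linear pair at P on VY]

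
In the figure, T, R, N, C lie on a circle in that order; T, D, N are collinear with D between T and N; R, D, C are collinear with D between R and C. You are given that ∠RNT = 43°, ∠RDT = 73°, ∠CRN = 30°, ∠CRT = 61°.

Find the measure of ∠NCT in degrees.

∠NCT = 89°

1. ∠CTN = 30°  [same arc NC]
2. ∠CNT = 61°  [same arc TC]
3. ∠NCT = 89°  [△TNC]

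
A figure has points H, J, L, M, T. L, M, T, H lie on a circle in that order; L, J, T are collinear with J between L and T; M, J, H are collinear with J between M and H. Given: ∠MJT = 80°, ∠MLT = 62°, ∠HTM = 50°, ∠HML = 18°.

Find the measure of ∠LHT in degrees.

1. ∠HJL = 80°  [vertical angles at J]
2. ∠HLM = 130°  [cyclic LMTH, opposite ∠L+∠T]
3. ∠HTL = 18°  [same arc LH]
4. ∠LHM = 32°  [△LMH]
5. ∠HLT = 68°  [△LJH]
6. ∠LHT = 94°  [△LTH]

∠LHT = 94°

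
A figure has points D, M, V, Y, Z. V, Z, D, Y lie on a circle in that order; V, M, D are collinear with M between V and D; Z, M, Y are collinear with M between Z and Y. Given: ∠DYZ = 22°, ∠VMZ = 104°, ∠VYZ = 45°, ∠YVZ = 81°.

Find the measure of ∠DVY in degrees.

∠DVY = 59°

1. ∠DMY = 104°  [vertical angles at M]
2. ∠VMY = 76°  [linear pair at M on VD]
3. ∠DVY = 59°  [△VMY]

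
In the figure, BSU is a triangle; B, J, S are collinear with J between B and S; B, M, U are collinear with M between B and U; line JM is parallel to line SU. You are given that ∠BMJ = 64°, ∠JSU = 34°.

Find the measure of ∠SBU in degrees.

1. ∠BUS = 64°  [JM∥SU, corresponding at M]
2. ∠BSU = 34°  [J on ray SB]
3. ∠SBU = 82°  [△BSU]

∠SBU = 82°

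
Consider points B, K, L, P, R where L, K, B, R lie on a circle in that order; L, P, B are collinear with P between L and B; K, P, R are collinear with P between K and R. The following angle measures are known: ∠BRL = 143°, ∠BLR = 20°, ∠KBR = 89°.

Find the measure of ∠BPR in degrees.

1. ∠LBR = 17°  [△LBR]
2. ∠BKR = 20°  [same arc BR]
3. ∠BRK = 71°  [△KBR]
4. ∠BPR = 92°  [△BPR]

∠BPR = 92°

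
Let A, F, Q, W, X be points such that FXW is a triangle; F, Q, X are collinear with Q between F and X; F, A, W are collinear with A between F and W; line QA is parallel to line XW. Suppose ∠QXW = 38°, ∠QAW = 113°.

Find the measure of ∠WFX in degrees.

∠WFX = 75°

1. ∠FXW = 38°  [Q on ray XF]
2. ∠FAQ = 67°  [linear pair at A on FW]
3. ∠AQF = 38°  [QA∥XW, corresponding at Q]
4. ∠AFQ = 75°  [△FQA]
5. ∠WFX = 75°  [Q on FX, A on FW]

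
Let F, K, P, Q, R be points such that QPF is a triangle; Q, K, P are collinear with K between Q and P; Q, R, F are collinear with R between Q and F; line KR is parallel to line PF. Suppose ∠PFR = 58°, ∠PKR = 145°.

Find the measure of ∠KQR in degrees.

1. ∠PFQ = 58°  [R on ray FQ]
2. ∠QKR = 35°  [linear pair at K on QP]
3. ∠KRQ = 58°  [KR∥PF, corresponding at R]
4. ∠KQR = 87°  [△QKR]

∠KQR = 87°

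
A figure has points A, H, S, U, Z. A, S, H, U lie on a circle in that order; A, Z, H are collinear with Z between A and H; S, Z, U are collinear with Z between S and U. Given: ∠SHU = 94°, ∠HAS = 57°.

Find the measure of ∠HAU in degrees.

∠HAU = 29°

1. ∠HUS = 57°  [same arc SH]
2. ∠HSU = 29°  [△SHU]
3. ∠HAU = 29°  [same arc HU]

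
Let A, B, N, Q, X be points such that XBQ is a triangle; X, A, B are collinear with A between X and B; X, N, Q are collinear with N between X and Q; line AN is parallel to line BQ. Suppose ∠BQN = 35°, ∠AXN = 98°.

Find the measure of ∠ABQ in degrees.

1. ∠BQX = 35°  [N on ray QX]
2. ∠BXQ = 98°  [A on XB, N on XQ]
3. ∠QBX = 47°  [△XBQ]
4. ∠ABQ = 47°  [A on ray BX]

∠ABQ = 47°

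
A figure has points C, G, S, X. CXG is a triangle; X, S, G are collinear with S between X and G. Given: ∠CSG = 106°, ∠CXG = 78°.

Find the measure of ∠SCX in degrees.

1. ∠CSX = 74°  [linear pair at S on XG]
2. ∠CXS = 78°  [S on ray XG]
3. ∠SCX = 28°  [△CXS]

∠SCX = 28°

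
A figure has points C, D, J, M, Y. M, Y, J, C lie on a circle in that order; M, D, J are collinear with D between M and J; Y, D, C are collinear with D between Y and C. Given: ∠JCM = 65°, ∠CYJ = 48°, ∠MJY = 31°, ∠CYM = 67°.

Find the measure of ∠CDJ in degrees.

1. ∠JYM = 115°  [cyclic MYJC, opposite ∠Y+∠C]
2. ∠JMY = 34°  [△MYJ]
3. ∠CJM = 67°  [same arc MC]
4. ∠JCY = 34°  [same arc YJ]
5. ∠CDJ = 79°  [△JDC]

∠CDJ = 79°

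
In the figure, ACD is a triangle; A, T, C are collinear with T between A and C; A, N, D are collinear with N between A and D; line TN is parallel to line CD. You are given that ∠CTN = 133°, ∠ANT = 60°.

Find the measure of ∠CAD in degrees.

1. ∠ATN = 47°  [linear pair at T on AC]
2. ∠NAT = 73°  [△ATN]
3. ∠CAD = 73°  [T on AC, N on AD]

∠CAD = 73°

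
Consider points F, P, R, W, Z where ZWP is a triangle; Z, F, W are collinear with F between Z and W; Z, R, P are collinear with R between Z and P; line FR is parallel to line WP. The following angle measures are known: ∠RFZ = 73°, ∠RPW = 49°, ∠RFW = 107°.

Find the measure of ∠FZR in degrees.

∠FZR = 58°

1. ∠PWZ = 73°  [FR∥WP, corresponding at F]
2. ∠WPZ = 49°  [R on ray PZ]
3. ∠PZW = 58°  [△ZWP]
4. ∠FZR = 58°  [F on ZW, R on ZP]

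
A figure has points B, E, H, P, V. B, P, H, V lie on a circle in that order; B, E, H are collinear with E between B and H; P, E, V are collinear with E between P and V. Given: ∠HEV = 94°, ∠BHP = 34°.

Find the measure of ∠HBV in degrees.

∠HBV = 60°

1. ∠BEV = 86°  [linear pair at E on BH]
2. ∠BVP = 34°  [same arc BP]
3. ∠HBV = 60°  [△BEV]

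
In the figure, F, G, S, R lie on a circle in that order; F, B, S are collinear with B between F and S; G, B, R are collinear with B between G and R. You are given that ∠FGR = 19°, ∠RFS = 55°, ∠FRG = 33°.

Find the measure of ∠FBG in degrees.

∠FBG = 88°

1. ∠RGS = 55°  [same arc SR]
2. ∠FSG = 33°  [same arc FG]
3. ∠GBS = 92°  [△GBS]
4. ∠FBG = 88°  [linear pair at B on FS]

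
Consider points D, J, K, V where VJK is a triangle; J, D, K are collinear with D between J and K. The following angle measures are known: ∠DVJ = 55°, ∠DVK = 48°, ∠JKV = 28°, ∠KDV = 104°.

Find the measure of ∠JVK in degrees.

∠JVK = 103°

1. ∠JDV = 76°  [linear pair at D on JK]
2. ∠DJV = 49°  [△VJD]
3. ∠KJV = 49°  [D on ray JK]
4. ∠JVK = 103°  [△VJK]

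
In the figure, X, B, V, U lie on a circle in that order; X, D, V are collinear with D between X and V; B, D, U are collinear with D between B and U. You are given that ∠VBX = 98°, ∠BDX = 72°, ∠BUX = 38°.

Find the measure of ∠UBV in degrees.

1. ∠BDV = 108°  [linear pair at D on XV]
2. ∠BVX = 38°  [same arc XB]
3. ∠UBV = 34°  [△BDV]

∠UBV = 34°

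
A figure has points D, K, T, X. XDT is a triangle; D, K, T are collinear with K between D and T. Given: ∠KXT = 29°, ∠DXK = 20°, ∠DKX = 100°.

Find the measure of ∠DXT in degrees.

∠DXT = 49°

1. ∠KDX = 60°  [△XDK]
2. ∠TKX = 80°  [linear pair at K on DT]
3. ∠TDX = 60°  [K on ray DT]
4. ∠KTX = 71°  [△XKT]
5. ∠DTX = 71°  [K on ray TD]
6. ∠DXT = 49°  [△XDT]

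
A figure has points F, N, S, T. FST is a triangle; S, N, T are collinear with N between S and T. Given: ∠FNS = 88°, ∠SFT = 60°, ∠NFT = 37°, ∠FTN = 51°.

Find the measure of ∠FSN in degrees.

1. ∠FTS = 51°  [N on ray TS]
2. ∠FST = 69°  [△FST]
3. ∠FSN = 69°  [N on ray ST]

∠FSN = 69°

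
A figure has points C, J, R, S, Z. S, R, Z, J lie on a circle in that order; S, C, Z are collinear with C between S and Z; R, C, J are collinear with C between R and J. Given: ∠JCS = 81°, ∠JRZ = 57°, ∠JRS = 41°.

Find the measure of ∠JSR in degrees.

∠JSR = 97°

1. ∠JSZ = 57°  [same arc ZJ]
2. ∠RJS = 42°  [△SCJ]
3. ∠JSR = 97°  [△SRJ]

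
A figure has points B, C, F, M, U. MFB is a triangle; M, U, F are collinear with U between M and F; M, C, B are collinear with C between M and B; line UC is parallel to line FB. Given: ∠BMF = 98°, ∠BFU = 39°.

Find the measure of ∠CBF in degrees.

∠CBF = 43°

1. ∠BFM = 39°  [U on ray FM]
2. ∠FBM = 43°  [△MFB]
3. ∠CBF = 43°  [C on ray BM]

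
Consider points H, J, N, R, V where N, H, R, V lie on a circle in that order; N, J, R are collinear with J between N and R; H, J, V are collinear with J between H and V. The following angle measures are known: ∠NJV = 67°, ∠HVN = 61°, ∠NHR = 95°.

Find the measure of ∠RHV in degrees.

1. ∠HJR = 67°  [vertical angles at J]
2. ∠HRN = 61°  [same arc NH]
3. ∠RHV = 52°  [△HJR]

∠RHV = 52°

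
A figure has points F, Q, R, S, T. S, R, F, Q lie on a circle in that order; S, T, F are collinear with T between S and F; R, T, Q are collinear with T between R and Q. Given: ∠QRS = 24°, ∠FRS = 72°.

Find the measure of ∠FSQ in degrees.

∠FSQ = 48°

1. ∠QFS = 24°  [same arc SQ]
2. ∠FQS = 108°  [cyclic SRFQ, opposite ∠R+∠Q]
3. ∠FSQ = 48°  [△SFQ]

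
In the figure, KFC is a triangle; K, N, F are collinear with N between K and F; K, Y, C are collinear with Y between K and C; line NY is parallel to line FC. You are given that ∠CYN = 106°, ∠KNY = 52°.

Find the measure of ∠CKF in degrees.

1. ∠KYN = 74°  [linear pair at Y on KC]
2. ∠NKY = 54°  [△KNY]
3. ∠CKF = 54°  [N on KF, Y on KC]

∠CKF = 54°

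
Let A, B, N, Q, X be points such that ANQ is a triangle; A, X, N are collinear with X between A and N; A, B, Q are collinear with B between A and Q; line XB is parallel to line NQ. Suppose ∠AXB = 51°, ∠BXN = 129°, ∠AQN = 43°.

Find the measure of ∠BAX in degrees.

1. ∠ANQ = 51°  [XB∥NQ, corresponding at X]
2. ∠NAQ = 86°  [△ANQ]
3. ∠BAX = 86°  [X on AN, B on AQ]

∠BAX = 86°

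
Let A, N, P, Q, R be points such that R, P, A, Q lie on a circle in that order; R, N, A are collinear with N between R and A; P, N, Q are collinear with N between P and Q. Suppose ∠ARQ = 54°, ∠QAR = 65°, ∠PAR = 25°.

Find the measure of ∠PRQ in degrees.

∠PRQ = 90°

1. ∠QPR = 65°  [same arc RQ]
2. ∠PQR = 25°  [same arc RP]
3. ∠PRQ = 90°  [△RPQ]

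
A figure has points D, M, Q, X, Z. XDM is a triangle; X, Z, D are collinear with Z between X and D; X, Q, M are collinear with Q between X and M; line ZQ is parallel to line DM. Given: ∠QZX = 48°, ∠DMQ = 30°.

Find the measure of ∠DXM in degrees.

∠DXM = 102°

1. ∠MDX = 48°  [ZQ∥DM, corresponding at Z]
2. ∠DMX = 30°  [Q on ray MX]
3. ∠DXM = 102°  [△XDM]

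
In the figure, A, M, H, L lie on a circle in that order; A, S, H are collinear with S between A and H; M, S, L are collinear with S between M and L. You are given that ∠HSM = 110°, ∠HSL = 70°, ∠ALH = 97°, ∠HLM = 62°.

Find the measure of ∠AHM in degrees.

∠AHM = 35°

1. ∠AMH = 83°  [cyclic AMHL, opposite ∠M+∠L]
2. ∠HAM = 62°  [same arc MH]
3. ∠AHM = 35°  [△AMH]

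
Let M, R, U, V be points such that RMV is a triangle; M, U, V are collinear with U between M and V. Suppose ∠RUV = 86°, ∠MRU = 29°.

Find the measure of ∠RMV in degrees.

1. ∠MUR = 94°  [linear pair at U on MV]
2. ∠RMU = 57°  [△RMU]
3. ∠RMV = 57°  [U on ray MV]

∠RMV = 57°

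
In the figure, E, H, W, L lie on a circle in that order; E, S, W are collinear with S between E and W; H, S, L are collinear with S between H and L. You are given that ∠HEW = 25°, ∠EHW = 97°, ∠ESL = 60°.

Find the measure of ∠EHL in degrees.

∠EHL = 35°

1. ∠HLW = 25°  [same arc HW]
2. ∠LSW = 120°  [linear pair at S on EW]
3. ∠EWL = 35°  [△WSL]
4. ∠EHL = 35°  [same arc EL]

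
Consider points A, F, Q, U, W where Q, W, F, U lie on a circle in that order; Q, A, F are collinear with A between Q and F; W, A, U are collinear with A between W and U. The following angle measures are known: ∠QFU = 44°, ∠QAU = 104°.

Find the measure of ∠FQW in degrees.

∠FQW = 60°

1. ∠QWU = 44°  [same arc QU]
2. ∠FAW = 104°  [vertical angles at A]
3. ∠QAW = 76°  [linear pair at A on QF]
4. ∠FQW = 60°  [△QAW]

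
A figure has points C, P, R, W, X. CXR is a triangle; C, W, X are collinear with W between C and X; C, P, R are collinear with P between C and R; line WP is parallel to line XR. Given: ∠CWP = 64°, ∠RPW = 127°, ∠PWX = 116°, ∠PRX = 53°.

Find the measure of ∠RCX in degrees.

1. ∠CXR = 64°  [WP∥XR, corresponding at W]
2. ∠CRX = 53°  [P on ray RC]
3. ∠RCX = 63°  [△CXR]

∠RCX = 63°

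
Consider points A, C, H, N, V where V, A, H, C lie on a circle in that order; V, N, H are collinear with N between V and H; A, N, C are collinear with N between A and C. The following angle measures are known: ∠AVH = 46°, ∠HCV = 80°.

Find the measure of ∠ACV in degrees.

∠ACV = 34°

1. ∠HAV = 100°  [cyclic VAHC, opposite ∠A+∠C]
2. ∠AHV = 34°  [△VAH]
3. ∠ACV = 34°  [same arc VA]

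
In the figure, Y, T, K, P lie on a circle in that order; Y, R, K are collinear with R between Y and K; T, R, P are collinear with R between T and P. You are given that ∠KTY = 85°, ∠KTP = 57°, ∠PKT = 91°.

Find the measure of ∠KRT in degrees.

1. ∠KPT = 32°  [△TKP]
2. ∠KYT = 32°  [same arc TK]
3. ∠TKY = 63°  [△YTK]
4. ∠KRT = 60°  [△TRK]

∠KRT = 60°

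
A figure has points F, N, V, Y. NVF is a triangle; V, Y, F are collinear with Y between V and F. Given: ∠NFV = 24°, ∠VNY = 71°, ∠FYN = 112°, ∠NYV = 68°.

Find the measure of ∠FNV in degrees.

1. ∠NVY = 41°  [△NVY]
2. ∠FVN = 41°  [Y on ray VF]
3. ∠FNV = 115°  [△NVF]

∠FNV = 115°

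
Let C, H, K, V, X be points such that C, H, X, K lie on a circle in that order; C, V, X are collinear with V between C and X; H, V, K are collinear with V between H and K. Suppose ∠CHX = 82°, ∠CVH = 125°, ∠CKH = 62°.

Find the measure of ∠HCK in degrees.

∠HCK = 99°

1. ∠CXH = 62°  [same arc CH]
2. ∠HCX = 36°  [△CHX]
3. ∠CHK = 19°  [△CVH]
4. ∠HCK = 99°  [△CHK]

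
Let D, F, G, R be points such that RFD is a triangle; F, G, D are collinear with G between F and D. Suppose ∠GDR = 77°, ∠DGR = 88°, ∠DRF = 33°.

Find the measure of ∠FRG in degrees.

∠FRG = 18°

1. ∠FDR = 77°  [G on ray DF]
2. ∠FGR = 92°  [linear pair at G on FD]
3. ∠DFR = 70°  [△RFD]
4. ∠GFR = 70°  [G on ray FD]
5. ∠FRG = 18°  [△RFG]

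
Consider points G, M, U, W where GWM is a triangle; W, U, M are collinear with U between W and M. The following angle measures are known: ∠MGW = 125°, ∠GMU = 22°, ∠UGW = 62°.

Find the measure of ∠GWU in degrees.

∠GWU = 33°

1. ∠GMW = 22°  [U on ray MW]
2. ∠GWM = 33°  [△GWM]
3. ∠GWU = 33°  [U on ray WM]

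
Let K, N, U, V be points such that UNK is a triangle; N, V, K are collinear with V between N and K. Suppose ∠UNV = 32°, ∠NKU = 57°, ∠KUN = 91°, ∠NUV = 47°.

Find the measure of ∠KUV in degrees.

1. ∠NVU = 101°  [△UNV]
2. ∠UKV = 57°  [V on ray KN]
3. ∠KVU = 79°  [linear pair at V on NK]
4. ∠KUV = 44°  [△UVK]

∠KUV = 44°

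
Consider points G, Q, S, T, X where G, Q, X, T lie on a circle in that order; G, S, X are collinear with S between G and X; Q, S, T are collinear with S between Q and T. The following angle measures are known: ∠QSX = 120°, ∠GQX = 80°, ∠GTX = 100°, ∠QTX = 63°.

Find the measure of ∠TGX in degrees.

1. ∠GST = 120°  [vertical angles at S]
2. ∠TSX = 60°  [linear pair at S on GX]
3. ∠GXT = 57°  [△XST]
4. ∠TGX = 23°  [△GXT]

∠TGX = 23°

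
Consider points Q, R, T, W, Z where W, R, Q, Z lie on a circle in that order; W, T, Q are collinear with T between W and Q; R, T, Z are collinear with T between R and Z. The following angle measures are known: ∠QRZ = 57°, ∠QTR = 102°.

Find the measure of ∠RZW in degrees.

1. ∠QWZ = 57°  [same arc QZ]
2. ∠WTZ = 102°  [vertical angles at T]
3. ∠RZW = 21°  [△WTZ]

∠RZW = 21°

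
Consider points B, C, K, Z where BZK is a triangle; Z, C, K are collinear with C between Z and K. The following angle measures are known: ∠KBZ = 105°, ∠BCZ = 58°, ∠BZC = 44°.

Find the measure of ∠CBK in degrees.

1. ∠BCK = 122°  [linear pair at C on ZK]
2. ∠BZK = 44°  [C on ray ZK]
3. ∠BKZ = 31°  [△BZK]
4. ∠BKC = 31°  [C on ray KZ]
5. ∠CBK = 27°  [△BCK]

∠CBK = 27°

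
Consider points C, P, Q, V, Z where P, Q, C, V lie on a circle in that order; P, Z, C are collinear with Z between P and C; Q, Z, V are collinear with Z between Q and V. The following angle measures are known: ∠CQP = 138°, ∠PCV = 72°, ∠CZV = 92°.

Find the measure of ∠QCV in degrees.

∠QCV = 98°

1. ∠CVP = 42°  [cyclic PQCV, opposite ∠Q+∠V]
2. ∠CPV = 66°  [△PCV]
3. ∠CVQ = 16°  [△CZV]
4. ∠CQV = 66°  [same arc CV]
5. ∠QCV = 98°  [△QCV]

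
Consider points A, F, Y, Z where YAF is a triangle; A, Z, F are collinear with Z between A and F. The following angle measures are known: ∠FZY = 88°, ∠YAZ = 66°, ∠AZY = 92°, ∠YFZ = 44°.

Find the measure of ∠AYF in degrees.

1. ∠FAY = 66°  [Z on ray AF]
2. ∠AFY = 44°  [Z on ray FA]
3. ∠AYF = 70°  [△YAF]

∠AYF = 70°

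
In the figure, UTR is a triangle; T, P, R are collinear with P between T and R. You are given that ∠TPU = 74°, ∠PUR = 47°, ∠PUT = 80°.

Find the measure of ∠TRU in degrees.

∠TRU = 27°

1. ∠RPU = 106°  [linear pair at P on TR]
2. ∠PRU = 27°  [△UPR]
3. ∠TRU = 27°  [P on ray RT]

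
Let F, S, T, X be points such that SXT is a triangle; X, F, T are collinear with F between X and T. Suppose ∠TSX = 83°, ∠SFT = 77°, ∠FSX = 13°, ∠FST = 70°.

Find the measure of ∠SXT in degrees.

∠SXT = 64°

1. ∠SFX = 103°  [linear pair at F on XT]
2. ∠FXS = 64°  [△SXF]
3. ∠SXT = 64°  [F on ray XT]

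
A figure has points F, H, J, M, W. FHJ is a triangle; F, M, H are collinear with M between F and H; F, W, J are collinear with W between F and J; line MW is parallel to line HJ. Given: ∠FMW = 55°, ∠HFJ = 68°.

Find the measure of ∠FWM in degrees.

∠FWM = 57°

1. ∠FHJ = 55°  [MW∥HJ, corresponding at M]
2. ∠FJH = 57°  [△FHJ]
3. ∠FWM = 57°  [MW∥HJ, corresponding at W]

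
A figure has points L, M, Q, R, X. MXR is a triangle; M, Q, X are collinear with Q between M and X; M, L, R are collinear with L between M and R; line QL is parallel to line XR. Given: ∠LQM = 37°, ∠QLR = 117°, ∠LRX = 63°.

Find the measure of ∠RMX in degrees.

1. ∠MXR = 37°  [QL∥XR, corresponding at Q]
2. ∠MRX = 63°  [L on ray RM]
3. ∠RMX = 80°  [△MXR]

∠RMX = 80°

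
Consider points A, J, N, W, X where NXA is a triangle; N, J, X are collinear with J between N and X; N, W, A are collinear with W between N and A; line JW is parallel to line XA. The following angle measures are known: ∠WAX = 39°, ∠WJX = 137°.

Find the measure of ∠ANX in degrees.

1. ∠NAX = 39°  [W on ray AN]
2. ∠NJW = 43°  [linear pair at J on NX]
3. ∠JWN = 39°  [JW∥XA, corresponding at W]
4. ∠JNW = 98°  [△NJW]
5. ∠ANX = 98°  [J on NX, W on NA]

∠ANX = 98°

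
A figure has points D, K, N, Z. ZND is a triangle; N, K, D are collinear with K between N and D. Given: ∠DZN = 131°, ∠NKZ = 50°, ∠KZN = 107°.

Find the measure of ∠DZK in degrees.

1. ∠KNZ = 23°  [△ZNK]
2. ∠DKZ = 130°  [linear pair at K on ND]
3. ∠DNZ = 23°  [K on ray ND]
4. ∠NDZ = 26°  [△ZND]
5. ∠KDZ = 26°  [K on ray DN]
6. ∠DZK = 24°  [△ZKD]

∠DZK = 24°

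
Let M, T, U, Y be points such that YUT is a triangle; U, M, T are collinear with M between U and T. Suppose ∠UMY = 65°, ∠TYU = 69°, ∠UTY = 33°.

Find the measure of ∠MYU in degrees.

1. ∠TUY = 78°  [△YUT]
2. ∠MUY = 78°  [M on ray UT]
3. ∠MYU = 37°  [△YUM]

∠MYU = 37°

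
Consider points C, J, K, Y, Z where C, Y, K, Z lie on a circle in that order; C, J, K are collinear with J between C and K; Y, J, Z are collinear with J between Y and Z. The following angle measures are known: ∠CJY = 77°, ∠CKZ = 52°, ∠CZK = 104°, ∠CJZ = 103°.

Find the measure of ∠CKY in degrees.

1. ∠CYZ = 52°  [same arc CZ]
2. ∠CYK = 76°  [cyclic CYKZ, opposite ∠Y+∠Z]
3. ∠KCY = 51°  [△CJY]
4. ∠CKY = 53°  [△CYK]

∠CKY = 53°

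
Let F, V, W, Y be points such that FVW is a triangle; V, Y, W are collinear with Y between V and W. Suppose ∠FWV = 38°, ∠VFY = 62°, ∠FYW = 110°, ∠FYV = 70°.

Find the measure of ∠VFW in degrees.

∠VFW = 94°

1. ∠FVY = 48°  [△FVY]
2. ∠FVW = 48°  [Y on ray VW]
3. ∠VFW = 94°  [△FVW]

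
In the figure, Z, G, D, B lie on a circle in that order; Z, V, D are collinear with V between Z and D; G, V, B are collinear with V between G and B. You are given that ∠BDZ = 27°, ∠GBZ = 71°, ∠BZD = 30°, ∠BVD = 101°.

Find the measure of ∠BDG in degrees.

1. ∠DBG = 52°  [△DVB]
2. ∠BGD = 30°  [same arc DB]
3. ∠BDG = 98°  [△GDB]

∠BDG = 98°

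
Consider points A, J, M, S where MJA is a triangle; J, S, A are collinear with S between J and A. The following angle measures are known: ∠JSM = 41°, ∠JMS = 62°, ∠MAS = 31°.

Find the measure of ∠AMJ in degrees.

1. ∠MJS = 77°  [△MJS]
2. ∠JAM = 31°  [S on ray AJ]
3. ∠AJM = 77°  [S on ray JA]
4. ∠AMJ = 72°  [△MJA]

∠AMJ = 72°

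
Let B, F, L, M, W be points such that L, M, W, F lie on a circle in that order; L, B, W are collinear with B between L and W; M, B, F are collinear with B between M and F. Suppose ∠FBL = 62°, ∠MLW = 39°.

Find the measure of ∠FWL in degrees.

∠FWL = 23°

1. ∠FBW = 118°  [linear pair at B on LW]
2. ∠MFW = 39°  [same arc MW]
3. ∠FWL = 23°  [△WBF]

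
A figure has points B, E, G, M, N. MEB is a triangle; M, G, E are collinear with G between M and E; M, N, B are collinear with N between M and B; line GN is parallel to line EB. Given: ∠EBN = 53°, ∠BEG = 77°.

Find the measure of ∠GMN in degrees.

1. ∠EBM = 53°  [N on ray BM]
2. ∠BEM = 77°  [G on ray EM]
3. ∠BME = 50°  [△MEB]
4. ∠GMN = 50°  [G on ME, N on MB]

∠GMN = 50°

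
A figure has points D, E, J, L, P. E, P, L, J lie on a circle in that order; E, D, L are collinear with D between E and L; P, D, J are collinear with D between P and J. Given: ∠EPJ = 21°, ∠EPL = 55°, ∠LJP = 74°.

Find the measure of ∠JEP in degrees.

1. ∠ELJ = 21°  [same arc EJ]
2. ∠EJL = 125°  [cyclic EPLJ, opposite ∠P+∠J]
3. ∠JDL = 85°  [△LDJ]
4. ∠JEL = 34°  [△ELJ]
5. ∠EDJ = 95°  [linear pair at D on EL]
6. ∠EJP = 51°  [△EDJ]
7. ∠JEP = 108°  [△EPJ]

∠JEP = 108°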